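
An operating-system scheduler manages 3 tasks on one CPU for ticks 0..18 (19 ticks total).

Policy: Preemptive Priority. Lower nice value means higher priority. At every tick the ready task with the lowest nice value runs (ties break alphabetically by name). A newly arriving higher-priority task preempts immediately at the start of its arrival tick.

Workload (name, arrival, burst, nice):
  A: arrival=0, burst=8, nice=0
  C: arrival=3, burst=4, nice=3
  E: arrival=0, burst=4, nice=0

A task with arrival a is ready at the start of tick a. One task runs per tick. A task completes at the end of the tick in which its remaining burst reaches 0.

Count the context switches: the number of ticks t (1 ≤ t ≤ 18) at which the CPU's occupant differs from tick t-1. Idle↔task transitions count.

t=0: ready={A,E} → run A
t=1: ready={A,E} → run A
t=2: ready={A,E} → run A
t=3: ready={A,C,E} → run A
t=4: ready={A,C,E} → run A
t=5: ready={A,C,E} → run A
t=6: ready={A,C,E} → run A
t=7: ready={A,C,E} → run A
t=8: ready={C,E} → run E
t=9: ready={C,E} → run E
t=10: ready={C,E} → run E
t=11: ready={C,E} → run E
t=12: ready={C} → run C
t=13: ready={C} → run C
t=14: ready={C} → run C
t=15: ready={C} → run C
t=16: (idle)
t=17: (idle)
t=18: (idle)

context switches = 3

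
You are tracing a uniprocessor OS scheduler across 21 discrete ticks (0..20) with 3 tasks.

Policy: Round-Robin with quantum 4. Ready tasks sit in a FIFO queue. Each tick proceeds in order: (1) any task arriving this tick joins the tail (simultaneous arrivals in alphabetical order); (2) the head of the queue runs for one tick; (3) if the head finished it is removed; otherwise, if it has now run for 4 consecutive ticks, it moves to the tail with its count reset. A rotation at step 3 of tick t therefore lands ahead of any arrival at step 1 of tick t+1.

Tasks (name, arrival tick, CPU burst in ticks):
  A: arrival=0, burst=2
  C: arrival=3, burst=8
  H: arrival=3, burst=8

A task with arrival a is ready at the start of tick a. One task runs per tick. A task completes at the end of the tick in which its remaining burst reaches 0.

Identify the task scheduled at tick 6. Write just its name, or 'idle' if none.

t=0: queue=[A] q_used=0 → run A
t=1: queue=[A] q_used=1 → run A
t=2: (idle)
t=3: queue=[C,H] q_used=0 → run C
t=4: queue=[C,H] q_used=1 → run C
t=5: queue=[C,H] q_used=2 → run C
t=6: queue=[C,H] q_used=3 → run C
t=7: queue=[H,C] q_used=0 → run H
t=8: queue=[H,C] q_used=1 → run H
t=9: queue=[H,C] q_used=2 → run H
t=10: queue=[H,C] q_used=3 → run H
t=11: queue=[C,H] q_used=0 → run C
t=12: queue=[C,H] q_used=1 → run C
t=13: queue=[C,H] q_used=2 → run C
t=14: queue=[C,H] q_used=3 → run C
t=15: queue=[H] q_used=0 → run H
t=16: queue=[H] q_used=1 → run H
t=17: queue=[H] q_used=2 → run H
t=18: queue=[H] q_used=3 → run H
t=19: (idle)
t=20: (idle)

running at tick 6 = C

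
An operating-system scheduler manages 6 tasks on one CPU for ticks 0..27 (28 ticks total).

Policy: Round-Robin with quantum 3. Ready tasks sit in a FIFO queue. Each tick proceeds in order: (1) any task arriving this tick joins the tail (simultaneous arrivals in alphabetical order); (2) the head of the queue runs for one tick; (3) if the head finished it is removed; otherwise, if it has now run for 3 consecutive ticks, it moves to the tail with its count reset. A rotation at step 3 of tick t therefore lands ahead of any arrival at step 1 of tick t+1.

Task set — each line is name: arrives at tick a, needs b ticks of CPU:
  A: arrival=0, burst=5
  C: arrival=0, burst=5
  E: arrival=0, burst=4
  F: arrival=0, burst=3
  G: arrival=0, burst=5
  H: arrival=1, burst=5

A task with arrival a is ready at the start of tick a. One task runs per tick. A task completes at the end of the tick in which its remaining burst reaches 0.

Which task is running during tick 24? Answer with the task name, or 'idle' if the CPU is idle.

running at tick 24 = G

t=0: queue=[A,C,E,F,G] q_used=0 → run A
t=1: queue=[A,C,E,F,G,H] q_used=1 → run A
t=2: queue=[A,C,E,F,G,H] q_used=2 → run A
t=3: queue=[C,E,F,G,H,A] q_used=0 → run C
t=4: queue=[C,E,F,G,H,A] q_used=1 → run C
t=5: queue=[C,E,F,G,H,A] q_used=2 → run C
t=6: queue=[E,F,G,H,A,C] q_used=0 → run E
t=7: queue=[E,F,G,H,A,C] q_used=1 → run E
t=8: queue=[E,F,G,H,A,C] q_used=2 → run E
t=9: queue=[F,G,H,A,C,E] q_used=0 → run F
t=10: queue=[F,G,H,A,C,E] q_used=1 → run F
t=11: queue=[F,G,H,A,C,E] q_used=2 → run F
t=12: queue=[G,H,A,C,E] q_used=0 → run G
t=13: queue=[G,H,A,C,E] q_used=1 → run G
t=14: queue=[G,H,A,C,E] q_used=2 → run G
t=15: queue=[H,A,C,E,G] q_used=0 → run H
t=16: queue=[H,A,C,E,G] q_used=1 → run H
t=17: queue=[H,A,C,E,G] q_used=2 → run H
t=18: queue=[A,C,E,G,H] q_used=0 → run A
t=19: queue=[A,C,E,G,H] q_used=1 → run A
t=20: queue=[C,E,G,H] q_used=0 → run C
t=21: queue=[C,E,G,H] q_used=1 → run C
t=22: queue=[E,G,H] q_used=0 → run E
t=23: queue=[G,H] q_used=0 → run G
t=24: queue=[G,H] q_used=1 → run G
t=25: queue=[H] q_used=0 → run H
t=26: queue=[H] q_used=1 → run H
t=27: (idle)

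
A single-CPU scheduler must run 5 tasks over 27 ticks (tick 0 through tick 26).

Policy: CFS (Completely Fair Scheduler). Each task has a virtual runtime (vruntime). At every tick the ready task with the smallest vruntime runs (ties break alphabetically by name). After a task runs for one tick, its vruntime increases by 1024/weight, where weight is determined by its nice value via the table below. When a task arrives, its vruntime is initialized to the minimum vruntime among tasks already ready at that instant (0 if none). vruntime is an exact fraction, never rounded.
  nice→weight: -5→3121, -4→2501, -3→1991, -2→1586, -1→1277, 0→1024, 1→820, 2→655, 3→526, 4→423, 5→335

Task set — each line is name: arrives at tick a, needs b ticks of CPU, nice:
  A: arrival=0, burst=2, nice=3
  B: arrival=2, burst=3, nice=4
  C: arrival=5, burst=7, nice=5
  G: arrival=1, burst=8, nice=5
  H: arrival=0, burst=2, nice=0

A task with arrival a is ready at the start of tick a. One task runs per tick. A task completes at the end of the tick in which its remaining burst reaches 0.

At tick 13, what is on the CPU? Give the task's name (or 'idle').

running at tick 13 = G

t=0: vr[A=0 H=0] → run A
t=1: vr[A=512/263 G=0 H=0] → run G
t=2: vr[A=512/263 B=0 G=1024/335 H=0] → run B
t=3: vr[A=512/263 B=1024/423 G=1024/335 H=0] → run H
t=4: vr[A=512/263 B=1024/423 G=1024/335 H=1] → run H
t=5: vr[A=512/263 B=1024/423 C=512/263 G=1024/335] → run A
t=6: vr[B=1024/423 C=512/263 G=1024/335] → run C
t=7: vr[B=1024/423 C=440832/88105 G=1024/335] → run B
t=8: vr[B=2048/423 C=440832/88105 G=1024/335] → run G
t=9: vr[B=2048/423 C=440832/88105 G=2048/335] → run B
t=10: vr[C=440832/88105 G=2048/335] → run C
t=11: vr[C=710144/88105 G=2048/335] → run G
t=12: vr[C=710144/88105 G=3072/335] → run C
t=13: vr[C=979456/88105 G=3072/335] → run G
t=14: vr[C=979456/88105 G=4096/335] → run C
t=15: vr[C=1248768/88105 G=4096/335] → run G
t=16: vr[C=1248768/88105 G=1024/67] → run C
t=17: vr[C=303616/17621 G=1024/67] → run G
t=18: vr[C=303616/17621 G=6144/335] → run C
t=19: vr[C=1787392/88105 G=6144/335] → run G
t=20: vr[C=1787392/88105 G=7168/335] → run C
t=21: vr[G=7168/335] → run G
t=22: (idle)
t=23: (idle)
t=24: (idle)
t=25: (idle)
t=26: (idle)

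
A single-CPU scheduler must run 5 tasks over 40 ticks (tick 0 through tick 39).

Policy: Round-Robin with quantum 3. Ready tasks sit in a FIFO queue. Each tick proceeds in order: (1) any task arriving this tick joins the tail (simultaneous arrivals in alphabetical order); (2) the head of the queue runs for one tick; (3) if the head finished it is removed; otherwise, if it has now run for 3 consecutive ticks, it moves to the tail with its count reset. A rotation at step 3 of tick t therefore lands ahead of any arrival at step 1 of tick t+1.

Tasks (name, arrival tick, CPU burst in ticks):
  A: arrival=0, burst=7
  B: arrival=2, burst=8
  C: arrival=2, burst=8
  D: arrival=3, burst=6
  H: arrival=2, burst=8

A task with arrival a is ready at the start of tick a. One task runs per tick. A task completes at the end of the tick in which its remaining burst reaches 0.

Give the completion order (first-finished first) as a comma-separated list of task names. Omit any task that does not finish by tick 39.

t=0: queue=[A] q_used=0 → run A
t=1: queue=[A] q_used=1 → run A
t=2: queue=[A,B,C,H] q_used=2 → run A
t=3: queue=[B,C,H,A,D] q_used=0 → run B
t=4: queue=[B,C,H,A,D] q_used=1 → run B
t=5: queue=[B,C,H,A,D] q_used=2 → run B
t=6: queue=[C,H,A,D,B] q_used=0 → run C
t=7: queue=[C,H,A,D,B] q_used=1 → run C
t=8: queue=[C,H,A,D,B] q_used=2 → run C
t=9: queue=[H,A,D,B,C] q_used=0 → run H
t=10: queue=[H,A,D,B,C] q_used=1 → run H
t=11: queue=[H,A,D,B,C] q_used=2 → run H
t=12: queue=[A,D,B,C,H] q_used=0 → run A
t=13: queue=[A,D,B,C,H] q_used=1 → run A
t=14: queue=[A,D,B,C,H] q_used=2 → run A
t=15: queue=[D,B,C,H,A] q_used=0 → run D
t=16: queue=[D,B,C,H,A] q_used=1 → run D
t=17: queue=[D,B,C,H,A] q_used=2 → run D
t=18: queue=[B,C,H,A,D] q_used=0 → run B
t=19: queue=[B,C,H,A,D] q_used=1 → run B
t=20: queue=[B,C,H,A,D] q_used=2 → run B
t=21: queue=[C,H,A,D,B] q_used=0 → run C
t=22: queue=[C,H,A,D,B] q_used=1 → run C
t=23: queue=[C,H,A,D,B] q_used=2 → run C
t=24: queue=[H,A,D,B,C] q_used=0 → run H
t=25: queue=[H,A,D,B,C] q_used=1 → run H
t=26: queue=[H,A,D,B,C] q_used=2 → run H
t=27: queue=[A,D,B,C,H] q_used=0 → run A
t=28: queue=[D,B,C,H] q_used=0 → run D
t=29: queue=[D,B,C,H] q_used=1 → run D
t=30: queue=[D,B,C,H] q_used=2 → run D
t=31: queue=[B,C,H] q_used=0 → run B
t=32: queue=[B,C,H] q_used=1 → run B
t=33: queue=[C,H] q_used=0 → run C
t=34: queue=[C,H] q_used=1 → run C
t=35: queue=[H] q_used=0 → run H
t=36: queue=[H] q_used=1 → run H
t=37: (idle)
t=38: (idle)
t=39: (idle)

completion order = A, D, B, C, H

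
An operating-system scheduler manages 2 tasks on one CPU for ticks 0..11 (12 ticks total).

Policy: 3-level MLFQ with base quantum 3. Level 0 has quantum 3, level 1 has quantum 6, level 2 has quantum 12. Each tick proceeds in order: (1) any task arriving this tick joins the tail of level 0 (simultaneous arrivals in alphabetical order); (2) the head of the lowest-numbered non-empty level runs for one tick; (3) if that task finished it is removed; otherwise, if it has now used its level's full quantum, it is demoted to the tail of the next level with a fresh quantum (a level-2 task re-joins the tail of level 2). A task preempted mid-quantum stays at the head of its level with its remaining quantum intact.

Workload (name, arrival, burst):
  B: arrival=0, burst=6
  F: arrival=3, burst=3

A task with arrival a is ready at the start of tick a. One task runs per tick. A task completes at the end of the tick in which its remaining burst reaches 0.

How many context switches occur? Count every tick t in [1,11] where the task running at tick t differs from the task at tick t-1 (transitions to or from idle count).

context switches = 3

t=0: L0/L1/L2 = B/-/- → run B
t=1: L0/L1/L2 = B/-/- → run B
t=2: L0/L1/L2 = B/-/- → run B
t=3: L0/L1/L2 = F/B/- → run F
t=4: L0/L1/L2 = F/B/- → run F
t=5: L0/L1/L2 = F/B/- → run F
t=6: L0/L1/L2 = -/B/- → run B
t=7: L0/L1/L2 = -/B/- → run B
t=8: L0/L1/L2 = -/B/- → run B
t=9: (idle)
t=10: (idle)
t=11: (idle)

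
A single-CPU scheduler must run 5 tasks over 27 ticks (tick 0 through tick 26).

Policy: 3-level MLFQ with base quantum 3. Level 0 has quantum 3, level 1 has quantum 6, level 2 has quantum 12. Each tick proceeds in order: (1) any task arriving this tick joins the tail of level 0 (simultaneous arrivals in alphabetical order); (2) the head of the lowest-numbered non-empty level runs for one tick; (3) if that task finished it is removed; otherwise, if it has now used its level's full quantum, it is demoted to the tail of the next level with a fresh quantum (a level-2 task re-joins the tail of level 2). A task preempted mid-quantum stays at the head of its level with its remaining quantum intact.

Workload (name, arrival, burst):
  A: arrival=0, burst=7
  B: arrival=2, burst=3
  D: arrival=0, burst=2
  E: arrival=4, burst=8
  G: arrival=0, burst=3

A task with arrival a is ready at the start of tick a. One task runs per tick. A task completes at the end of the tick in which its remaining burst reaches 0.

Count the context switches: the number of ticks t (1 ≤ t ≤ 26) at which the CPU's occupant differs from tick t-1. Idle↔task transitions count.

context switches = 7

t=0: L0/L1/L2 = ADG/-/- → run A
t=1: L0/L1/L2 = ADG/-/- → run A
t=2: L0/L1/L2 = ADGB/-/- → run A
t=3: L0/L1/L2 = DGB/A/- → run D
t=4: L0/L1/L2 = DGBE/A/- → run D
t=5: L0/L1/L2 = GBE/A/- → run G
t=6: L0/L1/L2 = GBE/A/- → run G
t=7: L0/L1/L2 = GBE/A/- → run G
t=8: L0/L1/L2 = BE/A/- → run B
t=9: L0/L1/L2 = BE/A/- → run B
t=10: L0/L1/L2 = BE/A/- → run B
t=11: L0/L1/L2 = E/A/- → run E
t=12: L0/L1/L2 = E/A/- → run E
t=13: L0/L1/L2 = E/A/- → run E
t=14: L0/L1/L2 = -/AE/- → run A
t=15: L0/L1/L2 = -/AE/- → run A
t=16: L0/L1/L2 = -/AE/- → run A
t=17: L0/L1/L2 = -/AE/- → run A
t=18: L0/L1/L2 = -/E/- → run E
t=19: L0/L1/L2 = -/E/- → run E
t=20: L0/L1/L2 = -/E/- → run E
t=21: L0/L1/L2 = -/E/- → run E
t=22: L0/L1/L2 = -/E/- → run E
t=23: (idle)
t=24: (idle)
t=25: (idle)
t=26: (idle)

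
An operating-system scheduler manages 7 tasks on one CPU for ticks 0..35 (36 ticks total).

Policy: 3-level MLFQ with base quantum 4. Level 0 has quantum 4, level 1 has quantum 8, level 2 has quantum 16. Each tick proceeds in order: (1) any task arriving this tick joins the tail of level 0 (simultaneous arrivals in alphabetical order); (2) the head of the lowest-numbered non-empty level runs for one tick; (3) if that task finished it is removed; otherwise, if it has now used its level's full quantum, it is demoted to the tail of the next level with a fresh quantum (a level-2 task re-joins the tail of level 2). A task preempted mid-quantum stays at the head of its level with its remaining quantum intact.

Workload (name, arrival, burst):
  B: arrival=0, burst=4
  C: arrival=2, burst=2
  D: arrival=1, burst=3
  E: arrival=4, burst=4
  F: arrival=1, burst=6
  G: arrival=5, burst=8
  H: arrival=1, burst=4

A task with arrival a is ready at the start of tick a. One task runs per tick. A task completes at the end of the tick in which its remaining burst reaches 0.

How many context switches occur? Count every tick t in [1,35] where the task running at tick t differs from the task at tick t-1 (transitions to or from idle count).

t=0: L0/L1/L2 = B/-/- → run B
t=1: L0/L1/L2 = BDFH/-/- → run B
t=2: L0/L1/L2 = BDFHC/-/- → run B
t=3: L0/L1/L2 = BDFHC/-/- → run B
t=4: L0/L1/L2 = DFHCE/-/- → run D
t=5: L0/L1/L2 = DFHCEG/-/- → run D
t=6: L0/L1/L2 = DFHCEG/-/- → run D
t=7: L0/L1/L2 = FHCEG/-/- → run F
t=8: L0/L1/L2 = FHCEG/-/- → run F
t=9: L0/L1/L2 = FHCEG/-/- → run F
t=10: L0/L1/L2 = FHCEG/-/- → run F
t=11: L0/L1/L2 = HCEG/F/- → run H
t=12: L0/L1/L2 = HCEG/F/- → run H
t=13: L0/L1/L2 = HCEG/F/- → run H
t=14: L0/L1/L2 = HCEG/F/- → run H
t=15: L0/L1/L2 = CEG/F/- → run C
t=16: L0/L1/L2 = CEG/F/- → run C
t=17: L0/L1/L2 = EG/F/- → run E
t=18: L0/L1/L2 = EG/F/- → run E
t=19: L0/L1/L2 = EG/F/- → run E
t=20: L0/L1/L2 = EG/F/- → run E
t=21: L0/L1/L2 = G/F/- → run G
t=22: L0/L1/L2 = G/F/- → run G
t=23: L0/L1/L2 = G/F/- → run G
t=24: L0/L1/L2 = G/F/- → run G
t=25: L0/L1/L2 = -/FG/- → run F
t=26: L0/L1/L2 = -/FG/- → run F
t=27: L0/L1/L2 = -/G/- → run G
t=28: L0/L1/L2 = -/G/- → run G
t=29: L0/L1/L2 = -/G/- → run G
t=30: L0/L1/L2 = -/G/- → run G
t=31: (idle)
t=32: (idle)
t=33: (idle)
t=34: (idle)
t=35: (idle)

context switches = 9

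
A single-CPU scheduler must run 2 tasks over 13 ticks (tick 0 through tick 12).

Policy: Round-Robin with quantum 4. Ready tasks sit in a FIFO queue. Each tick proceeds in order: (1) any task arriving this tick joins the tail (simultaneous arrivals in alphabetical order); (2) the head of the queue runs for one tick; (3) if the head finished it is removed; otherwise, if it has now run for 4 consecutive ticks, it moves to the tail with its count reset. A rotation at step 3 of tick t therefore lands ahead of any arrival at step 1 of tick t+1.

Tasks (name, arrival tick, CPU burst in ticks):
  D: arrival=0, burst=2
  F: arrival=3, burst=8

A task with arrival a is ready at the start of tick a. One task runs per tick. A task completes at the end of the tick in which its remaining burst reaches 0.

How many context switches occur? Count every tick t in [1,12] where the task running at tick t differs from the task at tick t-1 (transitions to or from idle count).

t=0: queue=[D] q_used=0 → run D
t=1: queue=[D] q_used=1 → run D
t=2: (idle)
t=3: queue=[F] q_used=0 → run F
t=4: queue=[F] q_used=1 → run F
t=5: queue=[F] q_used=2 → run F
t=6: queue=[F] q_used=3 → run F
t=7: queue=[F] q_used=0 → run F
t=8: queue=[F] q_used=1 → run F
t=9: queue=[F] q_used=2 → run F
t=10: queue=[F] q_used=3 → run F
t=11: (idle)
t=12: (idle)

context switches = 3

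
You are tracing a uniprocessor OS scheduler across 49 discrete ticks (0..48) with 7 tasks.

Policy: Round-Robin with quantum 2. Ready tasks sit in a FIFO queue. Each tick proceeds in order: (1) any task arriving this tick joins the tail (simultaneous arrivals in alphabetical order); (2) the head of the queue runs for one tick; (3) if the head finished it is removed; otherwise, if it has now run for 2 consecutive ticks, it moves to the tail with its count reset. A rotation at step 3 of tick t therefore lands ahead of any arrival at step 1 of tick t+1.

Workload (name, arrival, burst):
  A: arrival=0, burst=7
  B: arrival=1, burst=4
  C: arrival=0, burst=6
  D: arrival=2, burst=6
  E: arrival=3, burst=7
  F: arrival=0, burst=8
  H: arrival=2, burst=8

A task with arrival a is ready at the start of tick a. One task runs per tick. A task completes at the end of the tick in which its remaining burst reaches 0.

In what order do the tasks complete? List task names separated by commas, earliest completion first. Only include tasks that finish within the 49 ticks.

t=0: queue=[A,C,F] q_used=0 → run A
t=1: queue=[A,C,F,B] q_used=1 → run A
t=2: queue=[C,F,B,A,D,H] q_used=0 → run C
t=3: queue=[C,F,B,A,D,H,E] q_used=1 → run C
t=4: queue=[F,B,A,D,H,E,C] q_used=0 → run F
t=5: queue=[F,B,A,D,H,E,C] q_used=1 → run F
t=6: queue=[B,A,D,H,E,C,F] q_used=0 → run B
t=7: queue=[B,A,D,H,E,C,F] q_used=1 → run B
t=8: queue=[A,D,H,E,C,F,B] q_used=0 → run A
t=9: queue=[A,D,H,E,C,F,B] q_used=1 → run A
t=10: queue=[D,H,E,C,F,B,A] q_used=0 → run D
t=11: queue=[D,H,E,C,F,B,A] q_used=1 → run D
t=12: queue=[H,E,C,F,B,A,D] q_used=0 → run H
t=13: queue=[H,E,C,F,B,A,D] q_used=1 → run H
t=14: queue=[E,C,F,B,A,D,H] q_used=0 → run E
t=15: queue=[E,C,F,B,A,D,H] q_used=1 → run E
t=16: queue=[C,F,B,A,D,H,E] q_used=0 → run C
t=17: queue=[C,F,B,A,D,H,E] q_used=1 → run C
t=18: queue=[F,B,A,D,H,E,C] q_used=0 → run F
t=19: queue=[F,B,A,D,H,E,C] q_used=1 → run F
t=20: queue=[B,A,D,H,E,C,F] q_used=0 → run B
t=21: queue=[B,A,D,H,E,C,F] q_used=1 → run B
t=22: queue=[A,D,H,E,C,F] q_used=0 → run A
t=23: queue=[A,D,H,E,C,F] q_used=1 → run A
t=24: queue=[D,H,E,C,F,A] q_used=0 → run D
t=25: queue=[D,H,E,C,F,A] q_used=1 → run D
t=26: queue=[H,E,C,F,A,D] q_used=0 → run H
t=27: queue=[H,E,C,F,A,D] q_used=1 → run H
t=28: queue=[E,C,F,A,D,H] q_used=0 → run E
t=29: queue=[E,C,F,A,D,H] q_used=1 → run E
t=30: queue=[C,F,A,D,H,E] q_used=0 → run C
t=31: queue=[C,F,A,D,H,E] q_used=1 → run C
t=32: queue=[F,A,D,H,E] q_used=0 → run F
t=33: queue=[F,A,D,H,E] q_used=1 → run F
t=34: queue=[A,D,H,E,F] q_used=0 → run A
t=35: queue=[D,H,E,F] q_used=0 → run D
t=36: queue=[D,H,E,F] q_used=1 → run D
t=37: queue=[H,E,F] q_used=0 → run H
t=38: queue=[H,E,F] q_used=1 → run H
t=39: queue=[E,F,H] q_used=0 → run E
t=40: queue=[E,F,H] q_used=1 → run E
t=41: queue=[F,H,E] q_used=0 → run F
t=42: queue=[F,H,E] q_used=1 → run F
t=43: queue=[H,E] q_used=0 → run H
t=44: queue=[H,E] q_used=1 → run H
t=45: queue=[E] q_used=0 → run E
t=46: (idle)
t=47: (idle)
t=48: (idle)

completion order = B, C, A, D, F, H, E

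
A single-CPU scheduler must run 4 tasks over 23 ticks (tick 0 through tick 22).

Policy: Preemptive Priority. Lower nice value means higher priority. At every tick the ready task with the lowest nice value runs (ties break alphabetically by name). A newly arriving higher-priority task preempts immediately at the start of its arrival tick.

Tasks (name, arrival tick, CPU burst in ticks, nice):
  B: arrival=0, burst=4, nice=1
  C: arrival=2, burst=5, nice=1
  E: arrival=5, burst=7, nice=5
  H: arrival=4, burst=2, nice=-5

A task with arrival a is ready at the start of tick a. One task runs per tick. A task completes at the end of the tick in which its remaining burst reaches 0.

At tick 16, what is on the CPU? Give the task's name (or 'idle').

running at tick 16 = E

t=0: ready={B} → run B
t=1: ready={B} → run B
t=2: ready={B,C} → run B
t=3: ready={B,C} → run B
t=4: ready={C,H} → run H
t=5: ready={C,E,H} → run H
t=6: ready={C,E} → run C
t=7: ready={C,E} → run C
t=8: ready={C,E} → run C
t=9: ready={C,E} → run C
t=10: ready={C,E} → run C
t=11: ready={E} → run E
t=12: ready={E} → run E
t=13: ready={E} → run E
t=14: ready={E} → run E
t=15: ready={E} → run E
t=16: ready={E} → run E
t=17: ready={E} → run E
t=18: (idle)
t=19: (idle)
t=20: (idle)
t=21: (idle)
t=22: (idle)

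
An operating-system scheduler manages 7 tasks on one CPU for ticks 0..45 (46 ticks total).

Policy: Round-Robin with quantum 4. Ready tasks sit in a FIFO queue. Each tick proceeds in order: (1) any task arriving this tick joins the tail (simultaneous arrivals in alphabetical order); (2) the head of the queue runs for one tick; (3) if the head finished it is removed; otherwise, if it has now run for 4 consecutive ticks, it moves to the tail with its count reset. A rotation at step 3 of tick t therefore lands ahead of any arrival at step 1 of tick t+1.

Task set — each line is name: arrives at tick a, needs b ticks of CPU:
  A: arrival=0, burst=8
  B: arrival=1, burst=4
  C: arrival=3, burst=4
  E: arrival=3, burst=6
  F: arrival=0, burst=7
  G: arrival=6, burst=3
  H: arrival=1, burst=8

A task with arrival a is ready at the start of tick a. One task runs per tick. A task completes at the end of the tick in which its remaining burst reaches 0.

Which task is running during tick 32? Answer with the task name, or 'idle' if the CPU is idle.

running at tick 32 = F

t=0: queue=[A,F] q_used=0 → run A
t=1: queue=[A,F,B,H] q_used=1 → run A
t=2: queue=[A,F,B,H] q_used=2 → run A
t=3: queue=[A,F,B,H,C,E] q_used=3 → run A
t=4: queue=[F,B,H,C,E,A] q_used=0 → run F
t=5: queue=[F,B,H,C,E,A] q_used=1 → run F
t=6: queue=[F,B,H,C,E,A,G] q_used=2 → run F
t=7: queue=[F,B,H,C,E,A,G] q_used=3 → run F
t=8: queue=[B,H,C,E,A,G,F] q_used=0 → run B
t=9: queue=[B,H,C,E,A,G,F] q_used=1 → run B
t=10: queue=[B,H,C,E,A,G,F] q_used=2 → run B
t=11: queue=[B,H,C,E,A,G,F] q_used=3 → run B
t=12: queue=[H,C,E,A,G,F] q_used=0 → run H
t=13: queue=[H,C,E,A,G,F] q_used=1 → run H
t=14: queue=[H,C,E,A,G,F] q_used=2 → run H
t=15: queue=[H,C,E,A,G,F] q_used=3 → run H
t=16: queue=[C,E,A,G,F,H] q_used=0 → run C
t=17: queue=[C,E,A,G,F,H] q_used=1 → run C
t=18: queue=[C,E,A,G,F,H] q_used=2 → run C
t=19: queue=[C,E,A,G,F,H] q_used=3 → run C
t=20: queue=[E,A,G,F,H] q_used=0 → run E
t=21: queue=[E,A,G,F,H] q_used=1 → run E
t=22: queue=[E,A,G,F,H] q_used=2 → run E
t=23: queue=[E,A,G,F,H] q_used=3 → run E
t=24: queue=[A,G,F,H,E] q_used=0 → run A
t=25: queue=[A,G,F,H,E] q_used=1 → run A
t=26: queue=[A,G,F,H,E] q_used=2 → run A
t=27: queue=[A,G,F,H,E] q_used=3 → run A
t=28: queue=[G,F,H,E] q_used=0 → run G
t=29: queue=[G,F,H,E] q_used=1 → run G
t=30: queue=[G,F,H,E] q_used=2 → run G
t=31: queue=[F,H,E] q_used=0 → run F
t=32: queue=[F,H,E] q_used=1 → run F
t=33: queue=[F,H,E] q_used=2 → run F
t=34: queue=[H,E] q_used=0 → run H
t=35: queue=[H,E] q_used=1 → run H
t=36: queue=[H,E] q_used=2 → run H
t=37: queue=[H,E] q_used=3 → run H
t=38: queue=[E] q_used=0 → run E
t=39: queue=[E] q_used=1 → run E
t=40: (idle)
t=41: (idle)
t=42: (idle)
t=43: (idle)
t=44: (idle)
t=45: (idle)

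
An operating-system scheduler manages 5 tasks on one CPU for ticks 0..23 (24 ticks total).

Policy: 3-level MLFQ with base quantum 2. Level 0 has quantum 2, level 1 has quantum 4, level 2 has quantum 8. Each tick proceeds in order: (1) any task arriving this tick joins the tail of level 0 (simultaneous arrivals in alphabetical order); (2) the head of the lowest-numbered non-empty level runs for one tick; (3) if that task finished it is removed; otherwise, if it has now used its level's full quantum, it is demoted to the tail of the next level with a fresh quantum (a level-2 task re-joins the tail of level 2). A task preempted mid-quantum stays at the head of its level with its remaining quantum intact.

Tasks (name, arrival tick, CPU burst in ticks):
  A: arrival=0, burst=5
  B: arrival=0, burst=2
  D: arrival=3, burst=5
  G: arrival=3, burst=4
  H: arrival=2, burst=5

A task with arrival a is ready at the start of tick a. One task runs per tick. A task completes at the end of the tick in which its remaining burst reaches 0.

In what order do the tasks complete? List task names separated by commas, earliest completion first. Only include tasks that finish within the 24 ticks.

t=0: L0/L1/L2 = AB/-/- → run A
t=1: L0/L1/L2 = AB/-/- → run A
t=2: L0/L1/L2 = BH/A/- → run B
t=3: L0/L1/L2 = BHDG/A/- → run B
t=4: L0/L1/L2 = HDG/A/- → run H
t=5: L0/L1/L2 = HDG/A/- → run H
t=6: L0/L1/L2 = DG/AH/- → run D
t=7: L0/L1/L2 = DG/AH/- → run D
t=8: L0/L1/L2 = G/AHD/- → run G
t=9: L0/L1/L2 = G/AHD/- → run G
t=10: L0/L1/L2 = -/AHDG/- → run A
t=11: L0/L1/L2 = -/AHDG/- → run A
t=12: L0/L1/L2 = -/AHDG/- → run A
t=13: L0/L1/L2 = -/HDG/- → run H
t=14: L0/L1/L2 = -/HDG/- → run H
t=15: L0/L1/L2 = -/HDG/- → run H
t=16: L0/L1/L2 = -/DG/- → run D
t=17: L0/L1/L2 = -/DG/- → run D
t=18: L0/L1/L2 = -/DG/- → run D
t=19: L0/L1/L2 = -/G/- → run G
t=20: L0/L1/L2 = -/G/- → run G
t=21: (idle)
t=22: (idle)
t=23: (idle)

completion order = B, A, H, D, G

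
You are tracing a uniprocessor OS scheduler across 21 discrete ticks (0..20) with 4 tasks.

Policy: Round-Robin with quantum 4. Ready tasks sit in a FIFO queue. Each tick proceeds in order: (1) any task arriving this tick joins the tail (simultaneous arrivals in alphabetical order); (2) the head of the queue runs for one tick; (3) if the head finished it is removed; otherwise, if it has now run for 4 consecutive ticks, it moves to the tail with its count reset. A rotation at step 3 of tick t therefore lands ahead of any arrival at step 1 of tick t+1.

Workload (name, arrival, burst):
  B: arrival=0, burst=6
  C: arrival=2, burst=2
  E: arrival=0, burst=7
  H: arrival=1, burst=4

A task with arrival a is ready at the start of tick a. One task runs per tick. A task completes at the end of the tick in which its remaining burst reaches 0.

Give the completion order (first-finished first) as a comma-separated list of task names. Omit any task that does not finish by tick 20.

completion order = H, C, B, E

t=0: queue=[B,E] q_used=0 → run B
t=1: queue=[B,E,H] q_used=1 → run B
t=2: queue=[B,E,H,C] q_used=2 → run B
t=3: queue=[B,E,H,C] q_used=3 → run B
t=4: queue=[E,H,C,B] q_used=0 → run E
t=5: queue=[E,H,C,B] q_used=1 → run E
t=6: queue=[E,H,C,B] q_used=2 → run E
t=7: queue=[E,H,C,B] q_used=3 → run E
t=8: queue=[H,C,B,E] q_used=0 → run H
t=9: queue=[H,C,B,E] q_used=1 → run H
t=10: queue=[H,C,B,E] q_used=2 → run H
t=11: queue=[H,C,B,E] q_used=3 → run H
t=12: queue=[C,B,E] q_used=0 → run C
t=13: queue=[C,B,E] q_used=1 → run C
t=14: queue=[B,E] q_used=0 → run B
t=15: queue=[B,E] q_used=1 → run B
t=16: queue=[E] q_used=0 → run E
t=17: queue=[E] q_used=1 → run E
t=18: queue=[E] q_used=2 → run E
t=19: (idle)
t=20: (idle)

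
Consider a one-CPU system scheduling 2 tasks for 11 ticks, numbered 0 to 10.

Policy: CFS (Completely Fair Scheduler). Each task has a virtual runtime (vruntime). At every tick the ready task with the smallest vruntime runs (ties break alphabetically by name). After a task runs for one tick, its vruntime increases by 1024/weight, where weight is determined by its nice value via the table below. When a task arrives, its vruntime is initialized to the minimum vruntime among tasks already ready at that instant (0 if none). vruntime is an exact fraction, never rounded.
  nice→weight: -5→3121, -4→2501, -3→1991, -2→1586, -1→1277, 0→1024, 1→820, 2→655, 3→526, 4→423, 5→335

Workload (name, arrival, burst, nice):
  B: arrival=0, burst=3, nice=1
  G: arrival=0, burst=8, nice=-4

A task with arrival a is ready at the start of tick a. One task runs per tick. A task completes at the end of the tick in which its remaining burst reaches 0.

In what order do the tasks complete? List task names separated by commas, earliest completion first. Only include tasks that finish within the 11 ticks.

completion order = B, G

t=0: vr[B=0 G=0] → run B
t=1: vr[B=256/205 G=0] → run G
t=2: vr[B=256/205 G=1024/2501] → run G
t=3: vr[B=256/205 G=2048/2501] → run G
t=4: vr[B=256/205 G=3072/2501] → run G
t=5: vr[B=256/205 G=4096/2501] → run B
t=6: vr[B=512/205 G=4096/2501] → run G
t=7: vr[B=512/205 G=5120/2501] → run G
t=8: vr[B=512/205 G=6144/2501] → run G
t=9: vr[B=512/205 G=7168/2501] → run B
t=10: vr[G=7168/2501] → run G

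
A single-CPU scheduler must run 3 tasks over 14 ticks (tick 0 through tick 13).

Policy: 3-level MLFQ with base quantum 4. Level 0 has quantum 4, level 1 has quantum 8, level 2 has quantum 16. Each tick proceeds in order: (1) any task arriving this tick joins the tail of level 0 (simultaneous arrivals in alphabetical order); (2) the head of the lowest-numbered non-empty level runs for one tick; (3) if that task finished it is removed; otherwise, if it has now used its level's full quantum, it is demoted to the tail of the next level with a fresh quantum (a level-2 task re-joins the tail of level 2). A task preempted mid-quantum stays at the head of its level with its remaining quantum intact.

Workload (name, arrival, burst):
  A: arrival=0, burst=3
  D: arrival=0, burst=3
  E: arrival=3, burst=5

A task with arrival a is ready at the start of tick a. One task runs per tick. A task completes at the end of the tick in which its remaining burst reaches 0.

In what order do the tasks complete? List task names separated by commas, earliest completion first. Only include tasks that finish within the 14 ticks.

t=0: L0/L1/L2 = AD/-/- → run A
t=1: L0/L1/L2 = AD/-/- → run A
t=2: L0/L1/L2 = AD/-/- → run A
t=3: L0/L1/L2 = DE/-/- → run D
t=4: L0/L1/L2 = DE/-/- → run D
t=5: L0/L1/L2 = DE/-/- → run D
t=6: L0/L1/L2 = E/-/- → run E
t=7: L0/L1/L2 = E/-/- → run E
t=8: L0/L1/L2 = E/-/- → run E
t=9: L0/L1/L2 = E/-/- → run E
t=10: L0/L1/L2 = -/E/- → run E
t=11: (idle)
t=12: (idle)
t=13: (idle)

completion order = A, D, E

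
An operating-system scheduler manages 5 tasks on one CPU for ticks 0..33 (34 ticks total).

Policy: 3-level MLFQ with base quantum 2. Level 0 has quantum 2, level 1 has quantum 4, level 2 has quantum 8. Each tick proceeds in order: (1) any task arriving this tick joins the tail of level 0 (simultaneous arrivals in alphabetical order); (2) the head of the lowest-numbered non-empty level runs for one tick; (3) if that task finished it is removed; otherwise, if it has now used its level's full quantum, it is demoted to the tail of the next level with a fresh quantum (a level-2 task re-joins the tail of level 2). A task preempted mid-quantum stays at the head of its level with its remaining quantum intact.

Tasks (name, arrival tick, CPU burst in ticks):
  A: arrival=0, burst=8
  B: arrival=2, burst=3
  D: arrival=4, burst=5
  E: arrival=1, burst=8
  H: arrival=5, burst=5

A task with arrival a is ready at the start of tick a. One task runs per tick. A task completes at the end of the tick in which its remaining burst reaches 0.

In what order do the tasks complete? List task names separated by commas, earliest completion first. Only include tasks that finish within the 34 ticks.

completion order = B, D, H, A, E

t=0: L0/L1/L2 = A/-/- → run A
t=1: L0/L1/L2 = AE/-/- → run A
t=2: L0/L1/L2 = EB/A/- → run E
t=3: L0/L1/L2 = EB/A/- → run E
t=4: L0/L1/L2 = BD/AE/- → run B
t=5: L0/L1/L2 = BDH/AE/- → run B
t=6: L0/L1/L2 = DH/AEB/- → run D
t=7: L0/L1/L2 = DH/AEB/- → run D
t=8: L0/L1/L2 = H/AEBD/- → run H
t=9: L0/L1/L2 = H/AEBD/- → run H
t=10: L0/L1/L2 = -/AEBDH/- → run A
t=11: L0/L1/L2 = -/AEBDH/- → run A
t=12: L0/L1/L2 = -/AEBDH/- → run A
t=13: L0/L1/L2 = -/AEBDH/- → run A
t=14: L0/L1/L2 = -/EBDH/A → run E
t=15: L0/L1/L2 = -/EBDH/A → run E
t=16: L0/L1/L2 = -/EBDH/A → run E
t=17: L0/L1/L2 = -/EBDH/A → run E
t=18: L0/L1/L2 = -/BDH/AE → run B
t=19: L0/L1/L2 = -/DH/AE → run D
t=20: L0/L1/L2 = -/DH/AE → run D
t=21: L0/L1/L2 = -/DH/AE → run D
t=22: L0/L1/L2 = -/H/AE → run H
t=23: L0/L1/L2 = -/H/AE → run H
t=24: L0/L1/L2 = -/H/AE → run H
t=25: L0/L1/L2 = -/-/AE → run A
t=26: L0/L1/L2 = -/-/AE → run A
t=27: L0/L1/L2 = -/-/E → run E
t=28: L0/L1/L2 = -/-/E → run E
t=29: (idle)
t=30: (idle)
t=31: (idle)
t=32: (idle)
t=33: (idle)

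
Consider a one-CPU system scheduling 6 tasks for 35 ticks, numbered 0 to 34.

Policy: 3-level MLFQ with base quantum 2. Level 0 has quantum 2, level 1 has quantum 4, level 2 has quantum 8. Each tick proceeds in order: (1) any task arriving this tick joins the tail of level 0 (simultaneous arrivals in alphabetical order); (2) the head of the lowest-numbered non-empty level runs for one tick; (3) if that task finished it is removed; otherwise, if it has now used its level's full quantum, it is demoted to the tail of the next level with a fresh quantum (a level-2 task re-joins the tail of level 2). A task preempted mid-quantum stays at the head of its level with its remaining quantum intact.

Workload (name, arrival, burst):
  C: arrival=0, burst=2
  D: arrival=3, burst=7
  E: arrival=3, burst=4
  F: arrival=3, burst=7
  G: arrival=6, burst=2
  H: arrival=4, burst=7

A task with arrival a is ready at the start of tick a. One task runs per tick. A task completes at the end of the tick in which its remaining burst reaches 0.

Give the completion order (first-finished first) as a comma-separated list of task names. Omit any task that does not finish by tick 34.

t=0: L0/L1/L2 = C/-/- → run C
t=1: L0/L1/L2 = C/-/- → run C
t=2: (idle)
t=3: L0/L1/L2 = DEF/-/- → run D
t=4: L0/L1/L2 = DEFH/-/- → run D
t=5: L0/L1/L2 = EFH/D/- → run E
t=6: L0/L1/L2 = EFHG/D/- → run E
t=7: L0/L1/L2 = FHG/DE/- → run F
t=8: L0/L1/L2 = FHG/DE/- → run F
t=9: L0/L1/L2 = HG/DEF/- → run H
t=10: L0/L1/L2 = HG/DEF/- → run H
t=11: L0/L1/L2 = G/DEFH/- → run G
t=12: L0/L1/L2 = G/DEFH/- → run G
t=13: L0/L1/L2 = -/DEFH/- → run D
t=14: L0/L1/L2 = -/DEFH/- → run D
t=15: L0/L1/L2 = -/DEFH/- → run D
t=16: L0/L1/L2 = -/DEFH/- → run D
t=17: L0/L1/L2 = -/EFH/D → run E
t=18: L0/L1/L2 = -/EFH/D → run E
t=19: L0/L1/L2 = -/FH/D → run F
t=20: L0/L1/L2 = -/FH/D → run F
t=21: L0/L1/L2 = -/FH/D → run F
t=22: L0/L1/L2 = -/FH/D → run F
t=23: L0/L1/L2 = -/H/DF → run H
t=24: L0/L1/L2 = -/H/DF → run H
t=25: L0/L1/L2 = -/H/DF → run H
t=26: L0/L1/L2 = -/H/DF → run H
t=27: L0/L1/L2 = -/-/DFH → run D
t=28: L0/L1/L2 = -/-/FH → run F
t=29: L0/L1/L2 = -/-/H → run H
t=30: (idle)
t=31: (idle)
t=32: (idle)
t=33: (idle)
t=34: (idle)

completion order = C, G, E, D, F, H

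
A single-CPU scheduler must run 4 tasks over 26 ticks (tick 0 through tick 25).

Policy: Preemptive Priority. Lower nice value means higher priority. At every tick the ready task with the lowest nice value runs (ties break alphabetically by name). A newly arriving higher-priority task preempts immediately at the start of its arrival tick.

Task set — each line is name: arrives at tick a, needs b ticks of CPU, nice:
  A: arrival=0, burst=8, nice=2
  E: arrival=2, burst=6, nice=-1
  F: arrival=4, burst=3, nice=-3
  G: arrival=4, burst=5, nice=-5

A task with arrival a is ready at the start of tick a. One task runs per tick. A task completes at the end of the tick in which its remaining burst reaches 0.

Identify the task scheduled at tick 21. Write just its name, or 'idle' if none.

t=0: ready={A} → run A
t=1: ready={A} → run A
t=2: ready={A,E} → run E
t=3: ready={A,E} → run E
t=4: ready={A,E,F,G} → run G
t=5: ready={A,E,F,G} → run G
t=6: ready={A,E,F,G} → run G
t=7: ready={A,E,F,G} → run G
t=8: ready={A,E,F,G} → run G
t=9: ready={A,E,F} → run F
t=10: ready={A,E,F} → run F
t=11: ready={A,E,F} → run F
t=12: ready={A,E} → run E
t=13: ready={A,E} → run E
t=14: ready={A,E} → run E
t=15: ready={A,E} → run E
t=16: ready={A} → run A
t=17: ready={A} → run A
t=18: ready={A} → run A
t=19: ready={A} → run A
t=20: ready={A} → run A
t=21: ready={A} → run A
t=22: (idle)
t=23: (idle)
t=24: (idle)
t=25: (idle)

running at tick 21 = A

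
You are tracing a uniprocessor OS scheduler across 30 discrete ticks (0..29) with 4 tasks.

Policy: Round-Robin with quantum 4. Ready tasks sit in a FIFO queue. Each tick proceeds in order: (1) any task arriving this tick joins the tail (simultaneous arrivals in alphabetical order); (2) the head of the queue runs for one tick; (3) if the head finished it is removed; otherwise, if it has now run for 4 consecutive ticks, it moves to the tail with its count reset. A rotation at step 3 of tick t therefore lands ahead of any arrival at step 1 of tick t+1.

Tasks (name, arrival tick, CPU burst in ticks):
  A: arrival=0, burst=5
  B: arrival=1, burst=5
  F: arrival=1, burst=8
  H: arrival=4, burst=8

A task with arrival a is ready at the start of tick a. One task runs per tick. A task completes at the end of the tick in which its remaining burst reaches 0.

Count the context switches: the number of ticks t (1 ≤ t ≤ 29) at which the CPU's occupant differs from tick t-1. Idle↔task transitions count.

context switches = 8

t=0: queue=[A] q_used=0 → run A
t=1: queue=[A,B,F] q_used=1 → run A
t=2: queue=[A,B,F] q_used=2 → run A
t=3: queue=[A,B,F] q_used=3 → run A
t=4: queue=[B,F,A,H] q_used=0 → run B
t=5: queue=[B,F,A,H] q_used=1 → run B
t=6: queue=[B,F,A,H] q_used=2 → run B
t=7: queue=[B,F,A,H] q_used=3 → run B
t=8: queue=[F,A,H,B] q_used=0 → run F
t=9: queue=[F,A,H,B] q_used=1 → run F
t=10: queue=[F,A,H,B] q_used=2 → run F
t=11: queue=[F,A,H,B] q_used=3 → run F
t=12: queue=[A,H,B,F] q_used=0 → run A
t=13: queue=[H,B,F] q_used=0 → run H
t=14: queue=[H,B,F] q_used=1 → run H
t=15: queue=[H,B,F] q_used=2 → run H
t=16: queue=[H,B,F] q_used=3 → run H
t=17: queue=[B,F,H] q_used=0 → run B
t=18: queue=[F,H] q_used=0 → run F
t=19: queue=[F,H] q_used=1 → run F
t=20: queue=[F,H] q_used=2 → run F
t=21: queue=[F,H] q_used=3 → run F
t=22: queue=[H] q_used=0 → run H
t=23: queue=[H] q_used=1 → run H
t=24: queue=[H] q_used=2 → run H
t=25: queue=[H] q_used=3 → run H
t=26: (idle)
t=27: (idle)
t=28: (idle)
t=29: (idle)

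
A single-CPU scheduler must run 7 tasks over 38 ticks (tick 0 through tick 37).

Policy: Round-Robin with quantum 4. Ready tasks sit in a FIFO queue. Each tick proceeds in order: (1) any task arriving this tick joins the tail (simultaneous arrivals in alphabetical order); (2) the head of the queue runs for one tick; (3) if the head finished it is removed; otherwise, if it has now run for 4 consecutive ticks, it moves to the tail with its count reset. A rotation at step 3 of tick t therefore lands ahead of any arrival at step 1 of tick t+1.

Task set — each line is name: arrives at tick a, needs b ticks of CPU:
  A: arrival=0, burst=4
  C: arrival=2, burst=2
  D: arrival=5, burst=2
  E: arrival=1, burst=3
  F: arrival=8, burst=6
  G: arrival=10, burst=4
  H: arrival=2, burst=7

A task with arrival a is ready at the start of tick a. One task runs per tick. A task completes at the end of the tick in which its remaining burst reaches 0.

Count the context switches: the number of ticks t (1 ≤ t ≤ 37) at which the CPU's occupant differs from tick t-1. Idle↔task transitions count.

t=0: queue=[A] q_used=0 → run A
t=1: queue=[A,E] q_used=1 → run A
t=2: queue=[A,E,C,H] q_used=2 → run A
t=3: queue=[A,E,C,H] q_used=3 → run A
t=4: queue=[E,C,H] q_used=0 → run E
t=5: queue=[E,C,H,D] q_used=1 → run E
t=6: queue=[E,C,H,D] q_used=2 → run E
t=7: queue=[C,H,D] q_used=0 → run C
t=8: queue=[C,H,D,F] q_used=1 → run C
t=9: queue=[H,D,F] q_used=0 → run H
t=10: queue=[H,D,F,G] q_used=1 → run H
t=11: queue=[H,D,F,G] q_used=2 → run H
t=12: queue=[H,D,F,G] q_used=3 → run H
t=13: queue=[D,F,G,H] q_used=0 → run D
t=14: queue=[D,F,G,H] q_used=1 → run D
t=15: queue=[F,G,H] q_used=0 → run F
t=16: queue=[F,G,H] q_used=1 → run F
t=17: queue=[F,G,H] q_used=2 → run F
t=18: queue=[F,G,H] q_used=3 → run F
t=19: queue=[G,H,F] q_used=0 → run G
t=20: queue=[G,H,F] q_used=1 → run G
t=21: queue=[G,H,F] q_used=2 → run G
t=22: queue=[G,H,F] q_used=3 → run G
t=23: queue=[H,F] q_used=0 → run H
t=24: queue=[H,F] q_used=1 → run H
t=25: queue=[H,F] q_used=2 → run H
t=26: queue=[F] q_used=0 → run F
t=27: queue=[F] q_used=1 → run F
t=28: (idle)
t=29: (idle)
t=30: (idle)
t=31: (idle)
t=32: (idle)
t=33: (idle)
t=34: (idle)
t=35: (idle)
t=36: (idle)
t=37: (idle)

context switches = 9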